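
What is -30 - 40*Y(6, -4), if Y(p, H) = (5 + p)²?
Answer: -4870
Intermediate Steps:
-30 - 40*Y(6, -4) = -30 - 40*(5 + 6)² = -30 - 40*11² = -30 - 40*121 = -30 - 4840 = -4870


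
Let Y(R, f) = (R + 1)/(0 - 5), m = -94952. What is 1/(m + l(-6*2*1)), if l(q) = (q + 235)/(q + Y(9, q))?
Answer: -14/1329551 ≈ -1.0530e-5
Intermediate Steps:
Y(R, f) = -1/5 - R/5 (Y(R, f) = (1 + R)/(-5) = (1 + R)*(-1/5) = -1/5 - R/5)
l(q) = (235 + q)/(-2 + q) (l(q) = (q + 235)/(q + (-1/5 - 1/5*9)) = (235 + q)/(q + (-1/5 - 9/5)) = (235 + q)/(q - 2) = (235 + q)/(-2 + q))
1/(m + l(-6*2*1)) = 1/(-94952 + (235 - 6*2*1)/(-2 - 6*2*1)) = 1/(-94952 + (235 - 12*1)/(-2 - 12*1)) = 1/(-94952 + (235 - 12)/(-2 - 12)) = 1/(-94952 + 223/(-14)) = 1/(-94952 - 1/14*223) = 1/(-94952 - 223/14) = 1/(-1329551/14) = -14/1329551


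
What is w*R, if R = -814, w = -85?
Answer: 69190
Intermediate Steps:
w*R = -85*(-814) = 69190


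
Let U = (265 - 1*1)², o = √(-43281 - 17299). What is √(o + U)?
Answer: √(69696 + 2*I*√15145) ≈ 264.0 + 0.466*I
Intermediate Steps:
o = 2*I*√15145 (o = √(-60580) = 2*I*√15145 ≈ 246.13*I)
U = 69696 (U = (265 - 1)² = 264² = 69696)
√(o + U) = √(2*I*√15145 + 69696) = √(69696 + 2*I*√15145)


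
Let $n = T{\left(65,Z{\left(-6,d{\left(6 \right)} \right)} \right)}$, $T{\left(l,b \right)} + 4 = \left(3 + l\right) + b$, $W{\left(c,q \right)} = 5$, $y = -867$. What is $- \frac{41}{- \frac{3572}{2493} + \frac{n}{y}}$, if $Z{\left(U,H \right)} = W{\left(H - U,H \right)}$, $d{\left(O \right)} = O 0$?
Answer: $\frac{29539557}{1089647} \approx 27.109$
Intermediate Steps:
$d{\left(O \right)} = 0$
$Z{\left(U,H \right)} = 5$
$T{\left(l,b \right)} = -1 + b + l$ ($T{\left(l,b \right)} = -4 + \left(\left(3 + l\right) + b\right) = -4 + \left(3 + b + l\right) = -1 + b + l$)
$n = 69$ ($n = -1 + 5 + 65 = 69$)
$- \frac{41}{- \frac{3572}{2493} + \frac{n}{y}} = - \frac{41}{- \frac{3572}{2493} + \frac{69}{-867}} = - \frac{41}{\left(-3572\right) \frac{1}{2493} + 69 \left(- \frac{1}{867}\right)} = - \frac{41}{- \frac{3572}{2493} - \frac{23}{289}} = - \frac{41}{- \frac{1089647}{720477}} = \left(-41\right) \left(- \frac{720477}{1089647}\right) = \frac{29539557}{1089647}$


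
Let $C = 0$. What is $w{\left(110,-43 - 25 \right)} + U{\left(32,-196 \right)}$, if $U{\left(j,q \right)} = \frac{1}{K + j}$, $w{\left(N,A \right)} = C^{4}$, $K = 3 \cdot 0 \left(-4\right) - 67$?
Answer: $- \frac{1}{35} \approx -0.028571$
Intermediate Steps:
$K = -67$ ($K = 0 \left(-4\right) - 67 = 0 - 67 = -67$)
$w{\left(N,A \right)} = 0$ ($w{\left(N,A \right)} = 0^{4} = 0$)
$U{\left(j,q \right)} = \frac{1}{-67 + j}$
$w{\left(110,-43 - 25 \right)} + U{\left(32,-196 \right)} = 0 + \frac{1}{-67 + 32} = 0 + \frac{1}{-35} = 0 - \frac{1}{35} = - \frac{1}{35}$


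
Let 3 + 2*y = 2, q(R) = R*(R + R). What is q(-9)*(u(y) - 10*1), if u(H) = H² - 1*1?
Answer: -3483/2 ≈ -1741.5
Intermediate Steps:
q(R) = 2*R² (q(R) = R*(2*R) = 2*R²)
y = -½ (y = -3/2 + (½)*2 = -3/2 + 1 = -½ ≈ -0.50000)
u(H) = -1 + H² (u(H) = H² - 1 = -1 + H²)
q(-9)*(u(y) - 10*1) = (2*(-9)²)*((-1 + (-½)²) - 10*1) = (2*81)*((-1 + ¼) - 10) = 162*(-¾ - 10) = 162*(-43/4) = -3483/2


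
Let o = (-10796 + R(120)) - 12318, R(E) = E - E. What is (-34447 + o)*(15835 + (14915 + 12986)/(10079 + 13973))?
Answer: -3132069332583/3436 ≈ -9.1155e+8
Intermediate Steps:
R(E) = 0
o = -23114 (o = (-10796 + 0) - 12318 = -10796 - 12318 = -23114)
(-34447 + o)*(15835 + (14915 + 12986)/(10079 + 13973)) = (-34447 - 23114)*(15835 + (14915 + 12986)/(10079 + 13973)) = -57561*(15835 + 27901/24052) = -57561*380891321/24052 = -3132069332583/3436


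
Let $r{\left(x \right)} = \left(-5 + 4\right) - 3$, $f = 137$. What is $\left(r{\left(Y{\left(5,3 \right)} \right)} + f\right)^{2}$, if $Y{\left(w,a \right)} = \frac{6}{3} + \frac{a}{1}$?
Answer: $17689$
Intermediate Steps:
$Y{\left(w,a \right)} = 2 + a$ ($Y{\left(w,a \right)} = 6 \cdot \frac{1}{3} + a 1 = 2 + a$)
$r{\left(x \right)} = -4$ ($r{\left(x \right)} = -1 - 3 = -4$)
$\left(r{\left(Y{\left(5,3 \right)} \right)} + f\right)^{2} = \left(-4 + 137\right)^{2} = 133^{2} = 17689$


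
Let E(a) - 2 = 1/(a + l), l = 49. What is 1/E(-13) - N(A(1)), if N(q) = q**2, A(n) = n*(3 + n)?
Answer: -1132/73 ≈ -15.507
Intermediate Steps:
E(a) = 2 + 1/(49 + a) (E(a) = 2 + 1/(a + 49) = 2 + 1/(49 + a))
1/E(-13) - N(A(1)) = 1/((99 + 2*(-13))/(49 - 13)) - (1*(3 + 1))**2 = 1/((99 - 26)/36) - (1*4)**2 = 1/((1/36)*73) - 1*4**2 = 1/(73/36) - 1*16 = 36/73 - 16 = -1132/73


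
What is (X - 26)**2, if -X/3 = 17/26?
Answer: 528529/676 ≈ 781.85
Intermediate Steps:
X = -51/26 ≈ -1.9615
(X - 26)**2 = (-51/26 - 26)**2 = (-727/26)**2 = 528529/676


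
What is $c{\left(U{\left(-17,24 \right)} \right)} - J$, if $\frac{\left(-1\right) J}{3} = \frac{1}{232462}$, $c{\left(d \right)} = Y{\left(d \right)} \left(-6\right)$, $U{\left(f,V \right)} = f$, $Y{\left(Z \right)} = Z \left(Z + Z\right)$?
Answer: $- \frac{806178213}{232462} \approx -3468.0$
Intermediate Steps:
$Y{\left(Z \right)} = 2 Z^{2}$ ($Y{\left(Z \right)} = Z 2 Z = 2 Z^{2}$)
$c{\left(d \right)} = - 12 d^{2}$ ($c{\left(d \right)} = 2 d^{2} \left(-6\right) = - 12 d^{2}$)
$J = - \frac{3}{232462} \approx -1.2905 \cdot 10^{-5}$
$c{\left(U{\left(-17,24 \right)} \right)} - J = - 12 \left(-17\right)^{2} - - \frac{3}{232462} = \left(-12\right) 289 + \frac{3}{232462} = -3468 + \frac{3}{232462} = - \frac{806178213}{232462}$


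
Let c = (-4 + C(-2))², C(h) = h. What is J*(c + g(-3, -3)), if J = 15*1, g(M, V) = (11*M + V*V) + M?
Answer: 135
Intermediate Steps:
g(M, V) = V² + 12*M (g(M, V) = (11*M + V²) + M = (V² + 11*M) + M = V² + 12*M)
c = 36 (c = (-4 - 2)² = (-6)² = 36)
J = 15
J*(c + g(-3, -3)) = 15*(36 + ((-3)² + 12*(-3))) = 15*(36 + (9 - 36)) = 15*(36 - 27) = 15*9 = 135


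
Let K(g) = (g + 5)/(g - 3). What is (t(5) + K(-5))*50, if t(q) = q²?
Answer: 1250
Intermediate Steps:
K(g) = (5 + g)/(-3 + g)
(t(5) + K(-5))*50 = (5² + (5 - 5)/(-3 - 5))*50 = (25 + 0/(-8))*50 = (25 - ⅛*0)*50 = (25 + 0)*50 = 25*50 = 1250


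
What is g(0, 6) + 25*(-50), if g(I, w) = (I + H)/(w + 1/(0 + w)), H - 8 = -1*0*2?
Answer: -46202/37 ≈ -1248.7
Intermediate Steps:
H = 8 (H = 8 - 1*0*2 = 8 + 0*2 = 8 + 0 = 8)
g(I, w) = (8 + I)/(w + 1/w) (g(I, w) = (I + 8)/(w + 1/(0 + w)) = (8 + I)/(w + 1/w))
g(0, 6) + 25*(-50) = 6*(8 + 0)/(1 + 6²) + 25*(-50) = 6*8/(1 + 36) - 1250 = 6*8/37 - 1250 = 6*(1/37)*8 - 1250 = 48/37 - 1250 = -46202/37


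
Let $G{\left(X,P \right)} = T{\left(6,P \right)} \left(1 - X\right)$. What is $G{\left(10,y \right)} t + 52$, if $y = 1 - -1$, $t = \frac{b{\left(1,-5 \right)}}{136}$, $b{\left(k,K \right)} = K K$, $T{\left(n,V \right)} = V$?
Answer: $\frac{3311}{68} \approx 48.691$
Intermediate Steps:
$b{\left(k,K \right)} = K^{2}$
$t = \frac{25}{136}$ ($t = \frac{\left(-5\right)^{2}}{136} = 25 \cdot \frac{1}{136} = \frac{25}{136} \approx 0.18382$)
$y = 2$ ($y = 1 + 1 = 2$)
$G{\left(X,P \right)} = P \left(1 - X\right)$
$G{\left(10,y \right)} t + 52 = 2 \left(1 - 10\right) \frac{25}{136} + 52 = 2 \left(-9\right) \frac{25}{136} + 52 = \left(-18\right) \frac{25}{136} + 52 = - \frac{225}{68} + 52 = \frac{3311}{68}$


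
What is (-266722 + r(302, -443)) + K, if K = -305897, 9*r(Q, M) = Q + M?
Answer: -1717904/3 ≈ -5.7264e+5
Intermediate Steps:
r(Q, M) = M/9 + Q/9 (r(Q, M) = (Q + M)/9 = (M + Q)/9 = M/9 + Q/9)
(-266722 + r(302, -443)) + K = (-266722 + ((⅑)*(-443) + (⅑)*302)) - 305897 = (-266722 + (-443/9 + 302/9)) - 305897 = (-266722 - 47/3) - 305897 = -800213/3 - 305897 = -1717904/3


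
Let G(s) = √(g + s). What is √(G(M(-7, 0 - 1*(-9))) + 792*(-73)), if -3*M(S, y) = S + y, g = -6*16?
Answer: √(-520344 + 3*I*√870)/3 ≈ 0.020445 + 240.45*I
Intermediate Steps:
g = -96
M(S, y) = -S/3 - y/3 (M(S, y) = -(S + y)/3 = -S/3 - y/3)
G(s) = √(-96 + s)
√(G(M(-7, 0 - 1*(-9))) + 792*(-73)) = √(√(-96 + (-⅓*(-7) - (0 - 1*(-9))/3)) + 792*(-73)) = √(√(-96 + (7/3 - (0 + 9)/3)) - 57816) = √(√(-96 + (7/3 - ⅓*9)) - 57816) = √(√(-96 + (7/3 - 3)) - 57816) = √(√(-96 - ⅔) - 57816) = √(√(-290/3) - 57816) = √(I*√870/3 - 57816) = √(-57816 + I*√870/3)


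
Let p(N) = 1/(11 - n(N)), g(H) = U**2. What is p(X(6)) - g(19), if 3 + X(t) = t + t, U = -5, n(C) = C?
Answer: -49/2 ≈ -24.500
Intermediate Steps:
X(t) = -3 + 2*t (X(t) = -3 + (t + t) = -3 + 2*t)
g(H) = 25 (g(H) = (-5)**2 = 25)
p(N) = 1/(11 - N)
p(X(6)) - g(19) = -1/(-11 + (-3 + 2*6)) - 1*25 = -1/(-11 + (-3 + 12)) - 25 = -1/(-11 + 9) - 25 = -1/(-2) - 25 = -1*(-1/2) - 25 = 1/2 - 25 = -49/2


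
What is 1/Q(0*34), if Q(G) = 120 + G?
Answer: 1/120 ≈ 0.0083333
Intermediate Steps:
1/Q(0*34) = 1/(120 + 0*34) = 1/(120 + 0) = 1/120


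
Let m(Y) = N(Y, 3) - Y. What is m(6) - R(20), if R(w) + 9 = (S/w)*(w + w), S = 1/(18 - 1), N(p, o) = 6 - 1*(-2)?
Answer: 185/17 ≈ 10.882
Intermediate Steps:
N(p, o) = 8 (N(p, o) = 6 + 2 = 8)
S = 1/17 ≈ 0.058824
R(w) = -151/17 (R(w) = -9 + (1/(17*w))*(w + w) = -9 + (1/(17*w))*(2*w) = -9 + 2/17 = -151/17)
m(Y) = 8 - Y
m(6) - R(20) = (8 - 1*6) - 1*(-151/17) = (8 - 6) + 151/17 = 2 + 151/17 = 185/17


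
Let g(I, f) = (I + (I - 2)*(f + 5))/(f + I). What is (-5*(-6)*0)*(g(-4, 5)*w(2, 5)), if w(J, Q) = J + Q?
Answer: 0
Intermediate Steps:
g(I, f) = (I + (-2 + I)*(5 + f))/(I + f)
(-5*(-6)*0)*(g(-4, 5)*w(2, 5)) = (-5*(-6)*0)*(((-10 - 2*5 + 6*(-4) - 4*5)/(-4 + 5))*(2 + 5)) = (30*0)*(((-10 - 10 - 24 - 20)/1)*7) = 0*((1*(-64))*7) = 0*(-64*7) = 0*(-448) = 0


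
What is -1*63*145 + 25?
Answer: -9110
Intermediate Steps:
-1*63*145 + 25 = -63*145 + 25 = -9135 + 25 = -9110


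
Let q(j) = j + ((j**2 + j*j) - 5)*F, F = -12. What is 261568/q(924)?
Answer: -32696/2561205 ≈ -0.012766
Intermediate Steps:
q(j) = 60 + j - 24*j**2 (q(j) = j + ((j**2 + j*j) - 5)*(-12) = j + ((j**2 + j**2) - 5)*(-12) = j + (2*j**2 - 5)*(-12) = j + (-5 + 2*j**2)*(-12) = j + (60 - 24*j**2) = 60 + j - 24*j**2)
261568/q(924) = 261568/(60 + 924 - 24*924**2) = 261568/(60 + 924 - 24*853776) = 261568/(60 + 924 - 20490624) = 261568/(-20489640) = 261568*(-1/20489640) = -32696/2561205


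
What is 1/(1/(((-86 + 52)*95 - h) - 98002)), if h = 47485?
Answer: -148717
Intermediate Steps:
1/(1/(((-86 + 52)*95 - h) - 98002)) = 1/(1/(((-86 + 52)*95 - 1*47485) - 98002)) = 1/(1/((-34*95 - 47485) - 98002)) = 1/(1/((-3230 - 47485) - 98002)) = 1/(1/(-50715 - 98002)) = 1/(1/(-148717)) = 1/(-1/148717) = -148717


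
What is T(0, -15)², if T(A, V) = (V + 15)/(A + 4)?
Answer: 0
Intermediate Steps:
T(A, V) = (15 + V)/(4 + A)
T(0, -15)² = ((15 - 15)/(4 + 0))² = (0/4)² = ((¼)*0)² = 0² = 0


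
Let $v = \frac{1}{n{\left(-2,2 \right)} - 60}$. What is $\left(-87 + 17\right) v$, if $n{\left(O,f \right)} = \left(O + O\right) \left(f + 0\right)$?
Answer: $\frac{35}{34} \approx 1.0294$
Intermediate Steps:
$n{\left(O,f \right)} = 2 O f$
$v = - \frac{1}{68}$ ($v = \frac{1}{2 \left(-2\right) 2 - 60} = \frac{1}{-8 - 60} = \frac{1}{-68} = - \frac{1}{68} \approx -0.014706$)
$\left(-87 + 17\right) v = \left(-87 + 17\right) \left(- \frac{1}{68}\right) = \left(-70\right) \left(- \frac{1}{68}\right) = \frac{35}{34}$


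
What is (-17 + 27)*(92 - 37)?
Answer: 550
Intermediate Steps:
(-17 + 27)*(92 - 37) = 10*55 = 550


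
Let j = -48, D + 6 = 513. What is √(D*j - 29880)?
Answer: 6*I*√1506 ≈ 232.84*I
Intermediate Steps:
D = 507 (D = -6 + 513 = 507)
√(D*j - 29880) = √(507*(-48) - 29880) = √(-24336 - 29880) = √(-54216) = 6*I*√1506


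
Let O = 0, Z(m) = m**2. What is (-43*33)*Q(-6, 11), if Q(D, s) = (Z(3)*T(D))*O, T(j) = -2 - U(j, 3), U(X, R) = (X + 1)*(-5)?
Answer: 0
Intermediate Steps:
U(X, R) = -5 - 5*X (U(X, R) = (1 + X)*(-5) = -5 - 5*X)
T(j) = 3 + 5*j (T(j) = -2 - (-5 - 5*j) = -2 + (5 + 5*j) = 3 + 5*j)
Q(D, s) = 0 (Q(D, s) = (3**2*(3 + 5*D))*0 = (9*(3 + 5*D))*0 = (27 + 45*D)*0 = 0)
(-43*33)*Q(-6, 11) = -43*33*0 = -1419*0 = 0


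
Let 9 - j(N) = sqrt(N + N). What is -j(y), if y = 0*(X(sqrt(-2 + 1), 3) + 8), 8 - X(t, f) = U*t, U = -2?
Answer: -9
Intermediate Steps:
X(t, f) = 8 + 2*t (X(t, f) = 8 - (-2)*t = 8 + 2*t)
y = 0 (y = 0*((8 + 2*sqrt(-2 + 1)) + 8) = 0*((8 + 2*sqrt(-1)) + 8) = 0*((8 + 2*I) + 8) = 0*(16 + 2*I) = 0)
j(N) = 9 - sqrt(2)*sqrt(N) (j(N) = 9 - sqrt(N + N) = 9 - sqrt(2*N) = 9 - sqrt(2)*sqrt(N))
-j(y) = -(9 - sqrt(2)*sqrt(0)) = -(9 - 1*sqrt(2)*0) = -(9 + 0) = -1*9 = -9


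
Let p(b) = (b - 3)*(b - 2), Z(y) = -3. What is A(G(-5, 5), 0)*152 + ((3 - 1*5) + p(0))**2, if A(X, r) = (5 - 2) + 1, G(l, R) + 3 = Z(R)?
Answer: 624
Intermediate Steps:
G(l, R) = -6 (G(l, R) = -3 - 3 = -6)
A(X, r) = 4 (A(X, r) = 3 + 1 = 4)
p(b) = (-3 + b)*(-2 + b)
A(G(-5, 5), 0)*152 + ((3 - 1*5) + p(0))**2 = 4*152 + ((3 - 1*5) + (6 + 0**2 - 5*0))**2 = 608 + ((3 - 5) + (6 + 0 + 0))**2 = 608 + (-2 + 6)**2 = 608 + 4**2 = 608 + 16 = 624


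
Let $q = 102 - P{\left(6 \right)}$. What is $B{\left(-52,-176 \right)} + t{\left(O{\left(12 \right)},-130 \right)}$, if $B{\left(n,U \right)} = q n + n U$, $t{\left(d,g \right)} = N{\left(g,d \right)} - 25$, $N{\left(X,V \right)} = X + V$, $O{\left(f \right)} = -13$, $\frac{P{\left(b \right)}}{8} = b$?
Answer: $6176$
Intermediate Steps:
$P{\left(b \right)} = 8 b$
$N{\left(X,V \right)} = V + X$
$q = 54$ ($q = 102 - 8 \cdot 6 = 102 - 48 = 54$)
$t{\left(d,g \right)} = -25 + d + g$ ($t{\left(d,g \right)} = \left(d + g\right) - 25 = -25 + d + g$)
$B{\left(n,U \right)} = 54 n + U n$ ($B{\left(n,U \right)} = 54 n + n U = 54 n + U n$)
$B{\left(-52,-176 \right)} + t{\left(O{\left(12 \right)},-130 \right)} = - 52 \left(54 - 176\right) - 168 = \left(-52\right) \left(-122\right) - 168 = 6344 - 168 = 6176$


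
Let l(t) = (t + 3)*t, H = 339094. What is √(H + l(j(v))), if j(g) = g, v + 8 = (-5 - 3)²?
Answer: √342398 ≈ 585.15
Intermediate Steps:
v = 56 (v = -8 + (-5 - 3)² = -8 + (-8)² = -8 + 64 = 56)
l(t) = t*(3 + t) (l(t) = (3 + t)*t = t*(3 + t))
√(H + l(j(v))) = √(339094 + 56*(3 + 56)) = √(339094 + 56*59) = √(339094 + 3304) = √342398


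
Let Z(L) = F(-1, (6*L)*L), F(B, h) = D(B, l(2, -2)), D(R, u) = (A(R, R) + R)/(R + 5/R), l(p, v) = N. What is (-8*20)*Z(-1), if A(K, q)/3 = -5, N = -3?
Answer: -1280/3 ≈ -426.67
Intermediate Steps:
A(K, q) = -15 (A(K, q) = 3*(-5) = -15)
l(p, v) = -3
D(R, u) = (-15 + R)/(R + 5/R)
F(B, h) = B*(-15 + B)/(5 + B²)
Z(L) = 8/3 (Z(L) = -(-15 - 1)/(5 + (-1)²) = -1*(-16)/(5 + 1) = -1*(-16)/6 = -1*⅙*(-16) = 8/3)
(-8*20)*Z(-1) = -8*20*(8/3) = -160*8/3 = -1280/3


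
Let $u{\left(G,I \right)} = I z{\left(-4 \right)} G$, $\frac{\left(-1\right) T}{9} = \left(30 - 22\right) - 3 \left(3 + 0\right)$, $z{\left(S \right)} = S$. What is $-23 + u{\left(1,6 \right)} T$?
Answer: $-239$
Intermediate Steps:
$T = 9$ ($T = - 9 \left(\left(30 - 22\right) - 3 \left(3 + 0\right)\right) = - 9 \left(8 - 9\right) = \left(-9\right) \left(-1\right) = 9$)
$u{\left(G,I \right)} = - 4 G I$ ($u{\left(G,I \right)} = I \left(-4\right) G = - 4 I G = - 4 G I$)
$-23 + u{\left(1,6 \right)} T = -23 + \left(-4\right) 1 \cdot 6 \cdot 9 = -23 - 216 = -239$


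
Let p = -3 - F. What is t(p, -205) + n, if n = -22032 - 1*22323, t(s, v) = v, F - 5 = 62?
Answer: -44560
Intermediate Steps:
F = 67 (F = 5 + 62 = 67)
p = -70 (p = -3 - 1*67 = -3 - 67 = -70)
n = -44355 (n = -22032 - 22323 = -44355)
t(p, -205) + n = -205 - 44355 = -44560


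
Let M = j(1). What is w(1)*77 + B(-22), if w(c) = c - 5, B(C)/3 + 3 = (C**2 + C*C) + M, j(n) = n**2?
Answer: 2590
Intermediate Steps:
M = 1 (M = 1**2 = 1)
B(C) = -6 + 6*C**2 (B(C) = -9 + 3*((C**2 + C*C) + 1) = -9 + 3*((C**2 + C**2) + 1) = -9 + 3*(2*C**2 + 1) = -9 + 3*(1 + 2*C**2) = -9 + (3 + 6*C**2) = -6 + 6*C**2)
w(c) = -5 + c
w(1)*77 + B(-22) = (-5 + 1)*77 + (-6 + 6*(-22)**2) = -4*77 + (-6 + 6*484) = -308 + (-6 + 2904) = -308 + 2898 = 2590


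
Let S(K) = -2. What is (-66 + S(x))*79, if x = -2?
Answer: -5372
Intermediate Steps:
(-66 + S(x))*79 = (-66 - 2)*79 = -68*79 = -5372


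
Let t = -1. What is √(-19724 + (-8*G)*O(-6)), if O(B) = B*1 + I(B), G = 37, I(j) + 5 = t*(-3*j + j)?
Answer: 2*I*√3229 ≈ 113.65*I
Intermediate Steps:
I(j) = -5 + 2*j (I(j) = -5 - (-3*j + j) = -5 - (-2)*j = -5 + 2*j)
O(B) = -5 + 3*B (O(B) = B*1 + (-5 + 2*B) = B + (-5 + 2*B) = -5 + 3*B)
√(-19724 + (-8*G)*O(-6)) = √(-19724 + (-8*37)*(-5 + 3*(-6))) = √(-19724 - 296*(-5 - 18)) = √(-19724 - 296*(-23)) = √(-19724 + 6808) = √(-12916) = 2*I*√3229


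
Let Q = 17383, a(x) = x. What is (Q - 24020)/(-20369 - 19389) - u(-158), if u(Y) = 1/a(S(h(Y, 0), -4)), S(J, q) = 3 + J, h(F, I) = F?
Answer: 1068493/6162490 ≈ 0.17339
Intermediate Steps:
u(Y) = 1/(3 + Y)
(Q - 24020)/(-20369 - 19389) - u(-158) = (17383 - 24020)/(-20369 - 19389) - 1/(3 - 158) = -6637/(-39758) - 1/(-155) = -6637*(-1/39758) - 1*(-1/155) = 6637/39758 + 1/155 = 1068493/6162490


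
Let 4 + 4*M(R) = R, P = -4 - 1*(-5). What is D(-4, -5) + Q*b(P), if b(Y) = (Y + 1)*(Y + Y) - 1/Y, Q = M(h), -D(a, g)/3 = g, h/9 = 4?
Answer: 39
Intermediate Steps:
P = 1 (P = -4 + 5 = 1)
h = 36 (h = 9*4 = 36)
D(a, g) = -3*g
M(R) = -1 + R/4
Q = 8 (Q = -1 + (¼)*36 = -1 + 9 = 8)
b(Y) = -1/Y + 2*Y*(1 + Y) (b(Y) = (1 + Y)*(2*Y) - 1/Y = 2*Y*(1 + Y) - 1/Y = -1/Y + 2*Y*(1 + Y))
D(-4, -5) + Q*b(P) = -3*(-5) + 8*((-1 + 2*1²*(1 + 1))/1) = 15 + 8*(1*(-1 + 2*1*2)) = 15 + 8*(1*(-1 + 4)) = 15 + 8*(1*3) = 15 + 8*3 = 15 + 24 = 39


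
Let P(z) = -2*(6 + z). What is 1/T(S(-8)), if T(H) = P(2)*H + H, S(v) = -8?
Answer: 1/120 ≈ 0.0083333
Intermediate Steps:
P(z) = -12 - 2*z
T(H) = -15*H (T(H) = (-12 - 2*2)*H + H = (-12 - 4)*H + H = -16*H + H = -15*H)
1/T(S(-8)) = 1/(-15*(-8)) = 1/120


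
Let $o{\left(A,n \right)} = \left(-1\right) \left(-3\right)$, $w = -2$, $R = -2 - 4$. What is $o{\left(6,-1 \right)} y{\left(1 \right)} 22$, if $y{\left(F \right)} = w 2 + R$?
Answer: $-660$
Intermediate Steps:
$R = -6$ ($R = -2 - 4 = -6$)
$o{\left(A,n \right)} = 3$
$y{\left(F \right)} = -10$ ($y{\left(F \right)} = \left(-2\right) 2 - 6 = -4 - 6 = -10$)
$o{\left(6,-1 \right)} y{\left(1 \right)} 22 = 3 \left(-10\right) 22 = \left(-30\right) 22 = -660$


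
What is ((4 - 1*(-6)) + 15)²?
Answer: 625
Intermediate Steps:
((4 - 1*(-6)) + 15)² = ((4 + 6) + 15)² = (10 + 15)² = 25² = 625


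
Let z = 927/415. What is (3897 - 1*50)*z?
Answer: 3566169/415 ≈ 8593.2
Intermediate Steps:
z = 927/415 (z = 927*(1/415) = 927/415 ≈ 2.2337)
(3897 - 1*50)*z = (3897 - 1*50)*(927/415) = (3897 - 50)*(927/415) = 3847*(927/415) = 3566169/415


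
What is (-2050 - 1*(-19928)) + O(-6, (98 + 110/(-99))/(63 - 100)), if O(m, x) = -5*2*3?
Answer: 17848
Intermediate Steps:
O(m, x) = -30 (O(m, x) = -10*3 = -30)
(-2050 - 1*(-19928)) + O(-6, (98 + 110/(-99))/(63 - 100)) = (-2050 - 1*(-19928)) - 30 = (-2050 + 19928) - 30 = 17878 - 30 = 17848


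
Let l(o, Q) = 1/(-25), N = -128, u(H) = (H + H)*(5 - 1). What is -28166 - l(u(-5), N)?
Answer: -704149/25 ≈ -28166.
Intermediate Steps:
u(H) = 8*H (u(H) = (2*H)*4 = 8*H)
l(o, Q) = -1/25
-28166 - l(u(-5), N) = -28166 - 1*(-1/25) = -28166 + 1/25 = -704149/25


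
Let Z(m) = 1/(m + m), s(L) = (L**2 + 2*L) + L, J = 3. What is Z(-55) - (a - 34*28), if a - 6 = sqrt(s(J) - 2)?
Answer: 103619/110 ≈ 941.99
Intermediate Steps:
s(L) = L**2 + 3*L
Z(m) = 1/(2*m)
a = 10 (a = 6 + sqrt(3*(3 + 3) - 2) = 6 + sqrt(3*6 - 2) = 6 + sqrt(18 - 2) = 6 + sqrt(16) = 6 + 4 = 10)
Z(-55) - (a - 34*28) = (1/2)/(-55) - (10 - 34*28) = (1/2)*(-1/55) - (10 - 952) = -1/110 - 1*(-942) = -1/110 + 942 = 103619/110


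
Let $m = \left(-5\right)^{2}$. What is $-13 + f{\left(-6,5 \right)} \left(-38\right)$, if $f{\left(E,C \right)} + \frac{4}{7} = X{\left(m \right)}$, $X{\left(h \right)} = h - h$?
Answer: $\frac{61}{7} \approx 8.7143$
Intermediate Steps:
$m = 25$
$X{\left(h \right)} = 0$
$f{\left(E,C \right)} = - \frac{4}{7}$ ($f{\left(E,C \right)} = - \frac{4}{7} + 0 = - \frac{4}{7}$)
$-13 + f{\left(-6,5 \right)} \left(-38\right) = -13 - - \frac{152}{7} = -13 + \frac{152}{7} = \frac{61}{7}$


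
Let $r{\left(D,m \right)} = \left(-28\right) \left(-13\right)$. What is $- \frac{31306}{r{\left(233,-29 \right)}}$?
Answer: $- \frac{15653}{182} \approx -86.005$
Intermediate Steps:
$r{\left(D,m \right)} = 364$
$- \frac{31306}{r{\left(233,-29 \right)}} = - \frac{31306}{364} = \left(-31306\right) \frac{1}{364} = - \frac{15653}{182}$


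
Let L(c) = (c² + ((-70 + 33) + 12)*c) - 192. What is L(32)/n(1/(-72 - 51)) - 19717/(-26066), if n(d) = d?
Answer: -102576059/26066 ≈ -3935.2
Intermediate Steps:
L(c) = -192 + c² - 25*c (L(c) = (c² + (-37 + 12)*c) - 192 = (c² - 25*c) - 192 = -192 + c² - 25*c)
L(32)/n(1/(-72 - 51)) - 19717/(-26066) = (-192 + 32² - 25*32)/(1/(-72 - 51)) - 19717/(-26066) = (-192 + 1024 - 800)/(1/(-123)) - 19717*(-1/26066) = 32/(-1/123) + 19717/26066 = 32*(-123) + 19717/26066 = -3936 + 19717/26066 = -102576059/26066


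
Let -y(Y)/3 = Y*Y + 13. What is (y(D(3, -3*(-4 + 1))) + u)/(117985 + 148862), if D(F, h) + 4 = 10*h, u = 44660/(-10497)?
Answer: -233361479/2801092959 ≈ -0.083311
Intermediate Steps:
u = -44660/10497 (u = 44660*(-1/10497) = -44660/10497 ≈ -4.2545)
D(F, h) = -4 + 10*h
y(Y) = -39 - 3*Y**2 (y(Y) = -3*(Y*Y + 13) = -3*(Y**2 + 13) = -3*(13 + Y**2) = -39 - 3*Y**2)
(y(D(3, -3*(-4 + 1))) + u)/(117985 + 148862) = ((-39 - 3*(-4 + 10*(-3*(-4 + 1)))**2) - 44660/10497)/(117985 + 148862) = ((-39 - 3*(-4 + 10*(-3*(-3)))**2) - 44660/10497)/266847 = ((-39 - 3*(-4 + 10*9)**2) - 44660/10497)*(1/266847) = ((-39 - 3*(-4 + 90)**2) - 44660/10497)*(1/266847) = ((-39 - 3*86**2) - 44660/10497)*(1/266847) = ((-39 - 3*7396) - 44660/10497)*(1/266847) = ((-39 - 22188) - 44660/10497)*(1/266847) = (-22227 - 44660/10497)*(1/266847) = -233361479/10497*1/266847 = -233361479/2801092959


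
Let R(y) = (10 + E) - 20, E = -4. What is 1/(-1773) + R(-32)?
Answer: -24823/1773 ≈ -14.001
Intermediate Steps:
R(y) = -14 (R(y) = (10 - 4) - 20 = 6 - 20 = -14)
1/(-1773) + R(-32) = 1/(-1773) - 14 = -1/1773 - 14 = -24823/1773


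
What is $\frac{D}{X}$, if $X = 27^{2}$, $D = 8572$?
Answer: $\frac{8572}{729} \approx 11.759$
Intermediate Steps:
$X = 729$
$\frac{D}{X} = \frac{8572}{729}$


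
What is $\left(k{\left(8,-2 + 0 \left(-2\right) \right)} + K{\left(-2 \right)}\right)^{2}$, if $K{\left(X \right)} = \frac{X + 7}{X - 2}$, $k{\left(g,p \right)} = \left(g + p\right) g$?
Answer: $\frac{34969}{16} \approx 2185.6$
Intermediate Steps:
$k{\left(g,p \right)} = g \left(g + p\right)$
$K{\left(X \right)} = \frac{7 + X}{-2 + X}$
$\left(k{\left(8,-2 + 0 \left(-2\right) \right)} + K{\left(-2 \right)}\right)^{2} = \left(8 \left(8 + \left(-2 + 0 \left(-2\right)\right)\right) + \frac{7 - 2}{-2 - 2}\right)^{2} = \left(8 \left(8 + \left(-2 + 0\right)\right) + \frac{1}{-4} \cdot 5\right)^{2} = \left(8 \left(8 - 2\right) - \frac{5}{4}\right)^{2} = \left(8 \cdot 6 - \frac{5}{4}\right)^{2} = \left(48 - \frac{5}{4}\right)^{2} = \left(\frac{187}{4}\right)^{2} = \frac{34969}{16}$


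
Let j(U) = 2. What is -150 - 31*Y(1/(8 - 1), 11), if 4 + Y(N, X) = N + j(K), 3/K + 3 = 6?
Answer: -647/7 ≈ -92.429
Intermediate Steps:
K = 1 (K = 3/(-3 + 6) = 3/3 = 3*(1/3) = 1)
Y(N, X) = -2 + N (Y(N, X) = -4 + (N + 2) = -4 + (2 + N) = -2 + N)
-150 - 31*Y(1/(8 - 1), 11) = -150 - 31*(-2 + 1/(8 - 1)) = -150 - 31*(-2 + 1/7) = -150 - 31*(-13/7) = -150 + 403/7 = -647/7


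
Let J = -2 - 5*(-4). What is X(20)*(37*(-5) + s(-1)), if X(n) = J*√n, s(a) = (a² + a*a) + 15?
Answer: -6048*√5 ≈ -13524.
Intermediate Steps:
J = 18 (J = -2 + 20 = 18)
s(a) = 15 + 2*a² (s(a) = (a² + a²) + 15 = 2*a² + 15 = 15 + 2*a²)
X(n) = 18*√n
X(20)*(37*(-5) + s(-1)) = (18*√20)*(37*(-5) + (15 + 2*(-1)²)) = (18*(2*√5))*(-185 + (15 + 2*1)) = (36*√5)*(-185 + (15 + 2)) = (36*√5)*(-185 + 17) = (36*√5)*(-168) = -6048*√5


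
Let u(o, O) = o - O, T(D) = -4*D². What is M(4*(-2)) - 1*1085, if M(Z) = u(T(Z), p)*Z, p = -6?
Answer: 915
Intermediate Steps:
M(Z) = Z*(6 - 4*Z²) (M(Z) = (-4*Z² - 1*(-6))*Z = (-4*Z² + 6)*Z = (6 - 4*Z²)*Z = Z*(6 - 4*Z²))
M(4*(-2)) - 1*1085 = (-4*(4*(-2))³ + 6*(4*(-2))) - 1*1085 = (-4*(-8)³ + 6*(-8)) - 1085 = (-4*(-512) - 48) - 1085 = (2048 - 48) - 1085 = 2000 - 1085 = 915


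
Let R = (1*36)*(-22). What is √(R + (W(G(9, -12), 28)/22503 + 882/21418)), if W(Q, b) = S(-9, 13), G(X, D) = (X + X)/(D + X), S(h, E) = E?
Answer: 2*I*√68035293785088438/18537279 ≈ 28.142*I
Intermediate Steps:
G(X, D) = 2*X/(D + X) (G(X, D) = (2*X)/(D + X) = 2*X/(D + X))
W(Q, b) = 13
R = -792 (R = 36*(-22) = -792)
√(R + (W(G(9, -12), 28)/22503 + 882/21418)) = √(-792 + (13/22503 + 882/21418)) = √(-792 + (13*(1/22503) + 882*(1/21418))) = √(-792 + (1/1731 + 441/10709)) = √(-792 + 774080/18537279) = √(-14680750888/18537279) = 2*I*√68035293785088438/18537279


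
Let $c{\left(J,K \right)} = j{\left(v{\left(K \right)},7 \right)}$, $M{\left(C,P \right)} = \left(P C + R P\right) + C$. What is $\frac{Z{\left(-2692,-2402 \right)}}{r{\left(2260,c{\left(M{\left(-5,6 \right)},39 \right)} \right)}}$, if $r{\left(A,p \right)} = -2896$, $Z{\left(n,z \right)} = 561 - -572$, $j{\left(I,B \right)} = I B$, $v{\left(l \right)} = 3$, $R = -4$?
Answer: $- \frac{1133}{2896} \approx -0.39123$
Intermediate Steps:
$j{\left(I,B \right)} = B I$
$M{\left(C,P \right)} = C - 4 P + C P$ ($M{\left(C,P \right)} = \left(P C - 4 P\right) + C = \left(C P - 4 P\right) + C = \left(- 4 P + C P\right) + C = C - 4 P + C P$)
$c{\left(J,K \right)} = 21$ ($c{\left(J,K \right)} = 7 \cdot 3 = 21$)
$Z{\left(n,z \right)} = 1133$ ($Z{\left(n,z \right)} = 561 + 572 = 1133$)
$\frac{Z{\left(-2692,-2402 \right)}}{r{\left(2260,c{\left(M{\left(-5,6 \right)},39 \right)} \right)}} = \frac{1133}{-2896} = 1133 \left(- \frac{1}{2896}\right) = - \frac{1133}{2896}$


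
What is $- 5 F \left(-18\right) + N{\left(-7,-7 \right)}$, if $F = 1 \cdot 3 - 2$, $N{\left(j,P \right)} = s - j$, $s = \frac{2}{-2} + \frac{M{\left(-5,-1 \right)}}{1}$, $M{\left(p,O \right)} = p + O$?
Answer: $90$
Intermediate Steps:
$M{\left(p,O \right)} = O + p$
$s = -7$ ($s = \frac{2}{-2} + \frac{-1 - 5}{1} = 2 \left(- \frac{1}{2}\right) - 6 = -1 - 6 = -7$)
$N{\left(j,P \right)} = -7 - j$
$F = 1$ ($F = 3 - 2 = 1$)
$- 5 F \left(-18\right) + N{\left(-7,-7 \right)} = \left(-5\right) 1 \left(-18\right) - 0 = \left(-5\right) \left(-18\right) + \left(-7 + 7\right) = 90 + 0 = 90$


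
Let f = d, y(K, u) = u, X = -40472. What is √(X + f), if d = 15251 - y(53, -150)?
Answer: I*√25071 ≈ 158.34*I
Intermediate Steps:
d = 15401 (d = 15251 - 1*(-150) = 15251 + 150 = 15401)
f = 15401
√(X + f) = √(-40472 + 15401) = √(-25071) = I*√25071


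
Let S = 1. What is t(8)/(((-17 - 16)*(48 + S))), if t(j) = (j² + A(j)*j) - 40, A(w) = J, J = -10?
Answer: 8/231 ≈ 0.034632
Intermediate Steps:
A(w) = -10
t(j) = -40 + j² - 10*j (t(j) = (j² - 10*j) - 40 = -40 + j² - 10*j)
t(8)/(((-17 - 16)*(48 + S))) = (-40 + 8² - 10*8)/(((-17 - 16)*(48 + 1))) = (-40 + 64 - 80)/((-33*49)) = -56/(-1617) = -56*(-1/1617) = 8/231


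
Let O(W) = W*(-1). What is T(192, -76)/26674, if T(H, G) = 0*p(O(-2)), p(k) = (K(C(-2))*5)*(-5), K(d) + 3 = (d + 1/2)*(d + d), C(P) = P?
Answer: 0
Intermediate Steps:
K(d) = -3 + 2*d*(½ + d) (K(d) = -3 + (d + 1/2)*(d + d) = -3 + (d + ½)*(2*d) = -3 + (½ + d)*(2*d) = -3 + 2*d*(½ + d))
O(W) = -W
p(k) = -75 (p(k) = ((-3 - 2 + 2*(-2)²)*5)*(-5) = ((-3 - 2 + 2*4)*5)*(-5) = ((-3 - 2 + 8)*5)*(-5) = (3*5)*(-5) = 15*(-5) = -75)
T(H, G) = 0 (T(H, G) = 0*(-75) = 0)
T(192, -76)/26674 = 0/26674 = 0*(1/26674) = 0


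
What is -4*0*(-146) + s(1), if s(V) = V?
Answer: 1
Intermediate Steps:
-4*0*(-146) + s(1) = -4*0*(-146) + 1 = 0*(-146) + 1 = 0 + 1 = 1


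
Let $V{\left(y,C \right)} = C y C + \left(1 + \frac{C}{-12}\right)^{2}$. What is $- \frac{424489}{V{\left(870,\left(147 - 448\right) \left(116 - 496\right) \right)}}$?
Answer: $- \frac{293877}{7879924565728} \approx -3.7294 \cdot 10^{-8}$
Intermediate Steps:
$V{\left(y,C \right)} = \left(1 - \frac{C}{12}\right)^{2} + y C^{2}$ ($V{\left(y,C \right)} = y C^{2} + \left(1 + C \left(- \frac{1}{12}\right)\right)^{2} = y C^{2} + \left(1 - \frac{C}{12}\right)^{2} = \left(1 - \frac{C}{12}\right)^{2} + y C^{2}$)
$- \frac{424489}{V{\left(870,\left(147 - 448\right) \left(116 - 496\right) \right)}} = - \frac{424489}{\frac{\left(-12 + \left(147 - 448\right) \left(116 - 496\right)\right)^{2}}{144} + 870 \left(\left(147 - 448\right) \left(116 - 496\right)\right)^{2}} = - \frac{424489}{\frac{\left(-12 - -114380\right)^{2}}{144} + 870 \left(\left(-301\right) \left(-380\right)\right)^{2}} = - \frac{424489}{\frac{\left(-12 + 114380\right)^{2}}{144} + 870 \cdot 114380^{2}} = - \frac{424489}{\frac{114368^{2}}{144} + 870 \cdot 13082784400} = - \frac{424489}{\frac{1}{144} \cdot 13080039424 + 11382022428000} = - \frac{424489}{\frac{817502464}{9} + 11382022428000} = - \frac{424489}{\frac{102439019354464}{9}} = \left(-424489\right) \frac{9}{102439019354464} = - \frac{293877}{7879924565728}$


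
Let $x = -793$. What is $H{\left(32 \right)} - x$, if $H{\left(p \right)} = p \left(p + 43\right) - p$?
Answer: $3161$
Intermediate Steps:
$H{\left(p \right)} = - p + p \left(43 + p\right)$ ($H{\left(p \right)} = p \left(43 + p\right) - p = - p + p \left(43 + p\right)$)
$H{\left(32 \right)} - x = 32 \left(42 + 32\right) - -793 = 32 \cdot 74 + 793 = 2368 + 793 = 3161$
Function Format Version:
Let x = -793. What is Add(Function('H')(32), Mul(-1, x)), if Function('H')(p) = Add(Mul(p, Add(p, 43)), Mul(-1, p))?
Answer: 3161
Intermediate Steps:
Function('H')(p) = Add(Mul(-1, p), Mul(p, Add(43, p))) (Function('H')(p) = Add(Mul(p, Add(43, p)), Mul(-1, p)) = Add(Mul(-1, p), Mul(p, Add(43, p))))
Add(Function('H')(32), Mul(-1, x)) = Add(Mul(32, Add(42, 32)), Mul(-1, -793)) = Add(Mul(32, 74), 793) = Add(2368, 793) = 3161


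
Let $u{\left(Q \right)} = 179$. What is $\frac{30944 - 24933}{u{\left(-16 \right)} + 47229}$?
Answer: $\frac{6011}{47408} \approx 0.12679$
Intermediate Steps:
$\frac{30944 - 24933}{u{\left(-16 \right)} + 47229} = \frac{30944 - 24933}{179 + 47229} = \frac{6011}{47408}$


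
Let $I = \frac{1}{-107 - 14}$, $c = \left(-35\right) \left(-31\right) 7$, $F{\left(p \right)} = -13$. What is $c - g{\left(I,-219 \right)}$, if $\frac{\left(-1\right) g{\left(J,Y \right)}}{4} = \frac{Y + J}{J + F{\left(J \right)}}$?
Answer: $\frac{6030265}{787} \approx 7662.3$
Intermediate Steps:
$c = 7595$ ($c = 1085 \cdot 7 = 7595$)
$I = - \frac{1}{121}$ ($I = \frac{1}{-121} = - \frac{1}{121} \approx -0.0082645$)
$g{\left(J,Y \right)} = - \frac{4 \left(J + Y\right)}{-13 + J}$ ($g{\left(J,Y \right)} = - 4 \frac{Y + J}{J - 13} = - 4 \frac{J + Y}{-13 + J} = - \frac{4 \left(J + Y\right)}{-13 + J}$)
$c - g{\left(I,-219 \right)} = 7595 - \frac{4 \left(\left(-1\right) \left(- \frac{1}{121}\right) - -219\right)}{-13 - \frac{1}{121}} = 7595 - \frac{4 \left(\frac{1}{121} + 219\right)}{- \frac{1574}{121}} = 7595 - 4 \left(- \frac{121}{1574}\right) \frac{26500}{121} = 7595 - - \frac{53000}{787} = 7595 + \frac{53000}{787} = \frac{6030265}{787}$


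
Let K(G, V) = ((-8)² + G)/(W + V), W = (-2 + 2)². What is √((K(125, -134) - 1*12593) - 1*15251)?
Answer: I*√499992190/134 ≈ 166.87*I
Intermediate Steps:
W = 0 (W = 0² = 0)
K(G, V) = (64 + G)/V (K(G, V) = ((-8)² + G)/(0 + V) = (64 + G)/V)
√((K(125, -134) - 1*12593) - 1*15251) = √(((64 + 125)/(-134) - 1*12593) - 1*15251) = √((-1/134*189 - 12593) - 15251) = √((-189/134 - 12593) - 15251) = √(-1687651/134 - 15251) = √(-3731285/134) = I*√499992190/134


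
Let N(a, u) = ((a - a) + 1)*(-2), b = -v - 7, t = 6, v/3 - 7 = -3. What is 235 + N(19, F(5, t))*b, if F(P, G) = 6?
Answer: 273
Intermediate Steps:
v = 12 (v = 21 + 3*(-3) = 21 - 9 = 12)
b = -19 (b = -1*12 - 7 = -12 - 7 = -19)
N(a, u) = -2 (N(a, u) = (0 + 1)*(-2) = 1*(-2) = -2)
235 + N(19, F(5, t))*b = 235 - 2*(-19) = 235 + 38 = 273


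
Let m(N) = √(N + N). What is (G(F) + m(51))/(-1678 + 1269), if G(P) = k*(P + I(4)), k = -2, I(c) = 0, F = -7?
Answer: -14/409 - √102/409 ≈ -0.058923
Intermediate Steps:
G(P) = -2*P (G(P) = -2*(P + 0) = -2*P)
m(N) = √2*√N (m(N) = √(2*N) = √2*√N)
(G(F) + m(51))/(-1678 + 1269) = (-2*(-7) + √2*√51)/(-1678 + 1269) = (14 + √102)/(-409) = (14 + √102)*(-1/409) = -14/409 - √102/409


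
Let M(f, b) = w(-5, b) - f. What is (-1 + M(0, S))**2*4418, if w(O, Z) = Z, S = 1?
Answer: 0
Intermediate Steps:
M(f, b) = b - f
(-1 + M(0, S))**2*4418 = (-1 + (1 - 1*0))**2*4418 = (-1 + (1 + 0))**2*4418 = (-1 + 1)**2*4418 = 0**2*4418 = 0*4418 = 0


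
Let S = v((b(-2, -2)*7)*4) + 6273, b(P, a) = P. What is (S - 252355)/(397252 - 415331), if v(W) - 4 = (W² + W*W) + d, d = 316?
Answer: 239490/18079 ≈ 13.247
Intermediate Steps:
v(W) = 320 + 2*W² (v(W) = 4 + ((W² + W*W) + 316) = 4 + ((W² + W²) + 316) = 4 + (2*W² + 316) = 4 + (316 + 2*W²) = 320 + 2*W²)
S = 12865 (S = (320 + 2*(-2*7*4)²) + 6273 = (320 + 2*(-14*4)²) + 6273 = (320 + 2*(-56)²) + 6273 = (320 + 2*3136) + 6273 = (320 + 6272) + 6273 = 6592 + 6273 = 12865)
(S - 252355)/(397252 - 415331) = (12865 - 252355)/(397252 - 415331) = -239490/(-18079) = -239490*(-1/18079) = 239490/18079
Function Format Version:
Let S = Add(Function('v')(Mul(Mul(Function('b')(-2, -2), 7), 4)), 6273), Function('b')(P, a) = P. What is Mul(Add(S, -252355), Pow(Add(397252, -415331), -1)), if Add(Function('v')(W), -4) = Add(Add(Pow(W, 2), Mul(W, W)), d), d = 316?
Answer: Rational(239490, 18079) ≈ 13.247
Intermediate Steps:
Function('v')(W) = Add(320, Mul(2, Pow(W, 2))) (Function('v')(W) = Add(4, Add(Add(Pow(W, 2), Mul(W, W)), 316)) = Add(4, Add(Add(Pow(W, 2), Pow(W, 2)), 316)) = Add(4, Add(Mul(2, Pow(W, 2)), 316)) = Add(4, Add(316, Mul(2, Pow(W, 2)))) = Add(320, Mul(2, Pow(W, 2))))
S = 12865 (S = Add(Add(320, Mul(2, Pow(Mul(Mul(-2, 7), 4), 2))), 6273) = Add(Add(320, Mul(2, Pow(Mul(-14, 4), 2))), 6273) = Add(Add(320, Mul(2, Pow(-56, 2))), 6273) = Add(Add(320, Mul(2, 3136)), 6273) = Add(Add(320, 6272), 6273) = Add(6592, 6273) = 12865)
Mul(Add(S, -252355), Pow(Add(397252, -415331), -1)) = Mul(Add(12865, -252355), Pow(Add(397252, -415331), -1)) = Mul(-239490, Pow(-18079, -1)) = Mul(-239490, Rational(-1, 18079)) = Rational(239490, 18079)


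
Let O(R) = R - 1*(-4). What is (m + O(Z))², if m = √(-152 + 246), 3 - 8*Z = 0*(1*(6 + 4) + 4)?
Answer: 7241/64 + 35*√94/4 ≈ 197.98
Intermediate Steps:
Z = 3/8 (Z = 3/8 - 0*(1*(6 + 4) + 4) = 3/8 - 0*(1*10 + 4) = 3/8 - 0*(10 + 4) = 3/8 - 0*14 = 3/8 - ⅛*0 = 3/8 + 0 = 3/8 ≈ 0.37500)
O(R) = 4 + R (O(R) = R + 4 = 4 + R)
m = √94 ≈ 9.6954
(m + O(Z))² = (√94 + (4 + 3/8))² = (√94 + 35/8)² = (35/8 + √94)²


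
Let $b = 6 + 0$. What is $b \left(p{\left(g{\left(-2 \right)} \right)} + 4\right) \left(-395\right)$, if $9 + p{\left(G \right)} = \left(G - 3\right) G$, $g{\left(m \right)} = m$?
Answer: $-11850$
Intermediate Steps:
$p{\left(G \right)} = -9 + G \left(-3 + G\right)$ ($p{\left(G \right)} = -9 + \left(G - 3\right) G = -9 + \left(-3 + G\right) G = -9 + G \left(-3 + G\right)$)
$b = 6$
$b \left(p{\left(g{\left(-2 \right)} \right)} + 4\right) \left(-395\right) = 6 \left(\left(-9 + \left(-2\right)^{2} - -6\right) + 4\right) \left(-395\right) = 6 \left(\left(-9 + 4 + 6\right) + 4\right) \left(-395\right) = 6 \left(1 + 4\right) \left(-395\right) = 6 \cdot 5 \left(-395\right) = 30 \left(-395\right) = -11850$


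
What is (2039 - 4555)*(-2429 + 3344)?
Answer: -2302140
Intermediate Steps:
(2039 - 4555)*(-2429 + 3344) = -2516*915 = -2302140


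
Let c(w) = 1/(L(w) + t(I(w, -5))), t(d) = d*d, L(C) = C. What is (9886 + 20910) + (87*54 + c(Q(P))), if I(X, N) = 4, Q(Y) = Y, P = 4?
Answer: 709881/20 ≈ 35494.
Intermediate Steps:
t(d) = d²
c(w) = 1/(16 + w) (c(w) = 1/(w + 4²) = 1/(w + 16) = 1/(16 + w))
(9886 + 20910) + (87*54 + c(Q(P))) = (9886 + 20910) + (87*54 + 1/(16 + 4)) = 30796 + (4698 + 1/20) = 30796 + 93961/20 = 709881/20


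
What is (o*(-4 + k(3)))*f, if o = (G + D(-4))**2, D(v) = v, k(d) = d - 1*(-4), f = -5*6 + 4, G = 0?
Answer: -1248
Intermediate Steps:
f = -26 (f = -30 + 4 = -26)
k(d) = 4 + d (k(d) = d + 4 = 4 + d)
o = 16 (o = (0 - 4)**2 = (-4)**2 = 16)
(o*(-4 + k(3)))*f = (16*(-4 + (4 + 3)))*(-26) = (16*(-4 + 7))*(-26) = (16*3)*(-26) = 48*(-26) = -1248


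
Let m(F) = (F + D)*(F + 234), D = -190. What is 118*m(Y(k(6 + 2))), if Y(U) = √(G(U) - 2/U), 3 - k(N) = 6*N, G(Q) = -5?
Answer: -236108914/45 + 5192*I*√1115/15 ≈ -5.2469e+6 + 11558.0*I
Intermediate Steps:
k(N) = 3 - 6*N
Y(U) = √(-5 - 2/U)
m(F) = (-190 + F)*(234 + F) (m(F) = (F - 190)*(F + 234) = (-190 + F)*(234 + F))
118*m(Y(k(6 + 2))) = 118*(-44460 + (√(-5 - 2/(3 - 6*(6 + 2))))² + 44*√(-5 - 2/(3 - 6*(6 + 2)))) = 118*(-44460 + (√(-5 - 2/(3 - 6*8)))² + 44*√(-5 - 2/(3 - 6*8))) = 118*(-44460 + (√(-5 - 2/(3 - 48)))² + 44*√(-5 - 2/(3 - 48))) = 118*(-44460 + (√(-5 - 2/(-45)))² + 44*√(-5 - 2/(-45))) = 118*(-44460 + (√(-5 - 2*(-1/45)))² + 44*√(-5 - 2*(-1/45))) = 118*(-44460 + (√(-5 + 2/45))² + 44*√(-5 + 2/45)) = 118*(-44460 + (√(-223/45))² + 44*√(-223/45)) = 118*(-44460 + (I*√1115/15)² + 44*(I*√1115/15)) = 118*(-44460 - 223/45 + 44*I*√1115/15) = 118*(-2000923/45 + 44*I*√1115/15) = -236108914/45 + 5192*I*√1115/15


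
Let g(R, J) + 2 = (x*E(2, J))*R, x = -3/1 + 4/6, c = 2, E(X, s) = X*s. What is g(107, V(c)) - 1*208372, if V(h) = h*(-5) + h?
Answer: -613138/3 ≈ -2.0438e+5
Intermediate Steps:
x = -7/3 (x = -3*1 + 4*(⅙) = -3 + ⅔ = -7/3 ≈ -2.3333)
V(h) = -4*h (V(h) = -5*h + h = -4*h)
g(R, J) = -2 - 14*J*R/3 (g(R, J) = -2 + (-14*J/3)*R = -2 - 14*J*R/3)
g(107, V(c)) - 1*208372 = (-2 - 14/3*(-4*2)*107) - 1*208372 = (-2 - 14/3*(-8)*107) - 208372 = (-2 + 11984/3) - 208372 = 11978/3 - 208372 = -613138/3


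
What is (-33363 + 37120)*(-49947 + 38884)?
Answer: -41563691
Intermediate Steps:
(-33363 + 37120)*(-49947 + 38884) = 3757*(-11063) = -41563691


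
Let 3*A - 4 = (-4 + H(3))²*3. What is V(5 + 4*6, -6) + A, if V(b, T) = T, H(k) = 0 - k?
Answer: 133/3 ≈ 44.333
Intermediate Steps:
H(k) = -k
A = 151/3 (A = 4/3 + ((-4 - 1*3)²*3)/3 = 4/3 + ((-4 - 3)²*3)/3 = 4/3 + ((-7)²*3)/3 = 4/3 + (49*3)/3 = 4/3 + (⅓)*147 = 4/3 + 49 = 151/3 ≈ 50.333)
V(5 + 4*6, -6) + A = -6 + 151/3 = 133/3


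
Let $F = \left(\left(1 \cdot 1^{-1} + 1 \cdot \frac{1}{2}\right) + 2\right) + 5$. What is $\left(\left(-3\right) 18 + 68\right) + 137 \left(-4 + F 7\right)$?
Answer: $\frac{15235}{2} \approx 7617.5$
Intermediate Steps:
$F = \frac{17}{2}$ ($F = \left(\left(1 \cdot 1 + 1 \cdot \frac{1}{2}\right) + 2\right) + 5 = \left(\left(1 + \frac{1}{2}\right) + 2\right) + 5 = \left(\frac{3}{2} + 2\right) + 5 = \frac{7}{2} + 5 = \frac{17}{2} \approx 8.5$)
$\left(\left(-3\right) 18 + 68\right) + 137 \left(-4 + F 7\right) = \left(\left(-3\right) 18 + 68\right) + 137 \left(-4 + \frac{17}{2} \cdot 7\right) = \left(-54 + 68\right) + 137 \left(-4 + \frac{119}{2}\right) = 14 + 137 \cdot \frac{111}{2} = 14 + \frac{15207}{2} = \frac{15235}{2}$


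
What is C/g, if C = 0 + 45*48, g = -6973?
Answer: -2160/6973 ≈ -0.30977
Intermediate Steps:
C = 2160 (C = 0 + 2160 = 2160)
C/g = 2160/(-6973) = 2160*(-1/6973) = -2160/6973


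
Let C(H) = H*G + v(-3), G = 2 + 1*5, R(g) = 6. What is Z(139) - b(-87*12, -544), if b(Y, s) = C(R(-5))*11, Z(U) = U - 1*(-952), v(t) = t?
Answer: 662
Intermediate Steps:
G = 7 (G = 2 + 5 = 7)
Z(U) = 952 + U (Z(U) = U + 952 = 952 + U)
C(H) = -3 + 7*H (C(H) = H*7 - 3 = 7*H - 3 = -3 + 7*H)
b(Y, s) = 429 (b(Y, s) = (-3 + 7*6)*11 = (-3 + 42)*11 = 39*11 = 429)
Z(139) - b(-87*12, -544) = (952 + 139) - 1*429 = 1091 - 429 = 662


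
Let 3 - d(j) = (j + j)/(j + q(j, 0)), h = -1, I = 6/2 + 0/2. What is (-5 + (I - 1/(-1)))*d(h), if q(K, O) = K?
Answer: -2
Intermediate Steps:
I = 3 (I = 6*(1/2) + 0*(1/2) = 3 + 0 = 3)
d(j) = 2 (d(j) = 3 - (j + j)/(j + j) = 3 - 2*j/(2*j) = 3 - 2*j*1/(2*j) = 3 - 1*1 = 3 - 1 = 2)
(-5 + (I - 1/(-1)))*d(h) = (-5 + (3 - 1/(-1)))*2 = (-5 + (3 - 1*(-1)))*2 = (-5 + (3 + 1))*2 = (-5 + 4)*2 = -1*2 = -2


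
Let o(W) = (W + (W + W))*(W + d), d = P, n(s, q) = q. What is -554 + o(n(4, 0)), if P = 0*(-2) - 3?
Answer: -554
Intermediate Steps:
P = -3 (P = 0 - 3 = -3)
d = -3
o(W) = 3*W*(-3 + W) (o(W) = (W + (W + W))*(W - 3) = (W + 2*W)*(-3 + W) = (3*W)*(-3 + W) = 3*W*(-3 + W))
-554 + o(n(4, 0)) = -554 + 3*0*(-3 + 0) = -554 + 3*0*(-3) = -554 + 0 = -554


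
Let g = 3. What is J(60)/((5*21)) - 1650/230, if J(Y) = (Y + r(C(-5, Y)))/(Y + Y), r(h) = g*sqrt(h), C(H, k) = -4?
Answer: -34627/4830 + I/2100 ≈ -7.1692 + 0.00047619*I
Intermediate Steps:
r(h) = 3*sqrt(h)
J(Y) = (Y + 6*I)/(2*Y) (J(Y) = (Y + 3*sqrt(-4))/(Y + Y) = (Y + 3*(2*I))/((2*Y)) = (Y + 6*I)*(1/(2*Y)) = (Y + 6*I)/(2*Y))
J(60)/((5*21)) - 1650/230 = ((1/2)*(60 + 6*I)/60)/((5*21)) - 1650/230 = ((1/2)*(1/60)*(60 + 6*I))/105 - 1650*1/230 = (1/2 + I/20)*(1/105) - 165/23 = (1/210 + I/2100) - 165/23 = -34627/4830 + I/2100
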